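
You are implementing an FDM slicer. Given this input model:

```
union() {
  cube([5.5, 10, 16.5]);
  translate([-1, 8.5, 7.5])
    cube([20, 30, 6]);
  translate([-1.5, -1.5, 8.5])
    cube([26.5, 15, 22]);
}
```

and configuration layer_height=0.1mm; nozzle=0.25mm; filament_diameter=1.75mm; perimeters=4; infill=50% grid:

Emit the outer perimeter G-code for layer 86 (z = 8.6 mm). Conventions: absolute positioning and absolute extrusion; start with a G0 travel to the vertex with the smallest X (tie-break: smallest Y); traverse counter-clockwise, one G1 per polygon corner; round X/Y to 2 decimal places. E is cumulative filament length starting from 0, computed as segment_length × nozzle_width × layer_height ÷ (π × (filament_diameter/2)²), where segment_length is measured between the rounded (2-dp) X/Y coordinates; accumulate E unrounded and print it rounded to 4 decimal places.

G0 X-1.50 Y-1.50 Z8.60
G1 X25.00 Y-1.50 E0.2754
G1 X25.00 Y13.50 E0.4313
G1 X19.00 Y13.50 E0.4937
G1 X19.00 Y38.50 E0.7535
G1 X-1.00 Y38.50 E0.9614
G1 X-1.00 Y13.50 E1.2213
G1 X-1.50 Y13.50 E1.2265
G1 X-1.50 Y-1.50 E1.3824

At z = 8.6 mm: the cube (footprint 5.5×10) is included at this height; the cube at (-1, 8.5) is present — its section is the full 20×30 rectangle; the cube at (-1.5, -1.5) (footprint 26.5×15) is included at this height; Merging all regions: the regions partially overlap (shared area 155.00 mm²), so overlapping operands fuse into one piece — 1 connected region. The outline is a single polygon with 8 vertices. Extrusion per mm of travel: 0.25 × 0.1 / (π × 0.875²) = 0.010394. Accumulating E over each segment gives final E = 1.3824.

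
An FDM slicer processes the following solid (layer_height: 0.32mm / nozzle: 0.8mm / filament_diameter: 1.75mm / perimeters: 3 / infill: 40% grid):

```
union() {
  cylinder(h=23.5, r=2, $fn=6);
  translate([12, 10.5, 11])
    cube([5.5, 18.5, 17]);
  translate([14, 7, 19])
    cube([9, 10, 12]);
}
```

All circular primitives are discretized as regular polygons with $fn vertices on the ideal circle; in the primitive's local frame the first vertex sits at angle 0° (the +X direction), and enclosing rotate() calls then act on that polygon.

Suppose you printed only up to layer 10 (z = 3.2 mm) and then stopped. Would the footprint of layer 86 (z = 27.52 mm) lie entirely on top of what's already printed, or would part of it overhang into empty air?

Compare the two slices. At z = 3.2: the cylinder: section is a regular 6-gon, circumradius r=2 (area = (6/2)·2.000²·sin(360°/6) = 10.39 mm²); the cube at (12, 10.5) does not reach this height (z outside [11, 28]); the cube at (14, 7) is not intersected at this z (z outside [19, 31]); Merging all regions: only the r=2 cylinder is present, so the union is just that shape — area = 10.39 mm². At z = 27.52: the cylinder is absent (z outside [0, 23.5]); the 5.5×18.5 cube at (12, 10.5) contributes its full rectangle (area 101.75 mm²); the cube at (14, 7) is present — its section is the full 9×10 rectangle (area 90.00 mm²); Combining (union): the regions partially overlap — summed areas 191.75 mm² minus the doubly-counted overlap 22.75 mm² gives 169.00 mm² — area = 169.00 mm². Checking containment: at z = 27.52 the cross-section extends beyond the z = 3.2 cross-section by about 169.00 mm².

part overhangs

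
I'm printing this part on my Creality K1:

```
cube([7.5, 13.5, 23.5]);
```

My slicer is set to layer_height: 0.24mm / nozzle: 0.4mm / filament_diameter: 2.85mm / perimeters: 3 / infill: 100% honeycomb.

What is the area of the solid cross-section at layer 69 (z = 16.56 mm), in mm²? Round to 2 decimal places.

101.25 mm²

At z = 16.56 mm: the cube is present — its section is the full 7.5×13.5 rectangle (area 101.25 mm²). Overall, the cross-section is a single solid region. Net area = 101.25 mm².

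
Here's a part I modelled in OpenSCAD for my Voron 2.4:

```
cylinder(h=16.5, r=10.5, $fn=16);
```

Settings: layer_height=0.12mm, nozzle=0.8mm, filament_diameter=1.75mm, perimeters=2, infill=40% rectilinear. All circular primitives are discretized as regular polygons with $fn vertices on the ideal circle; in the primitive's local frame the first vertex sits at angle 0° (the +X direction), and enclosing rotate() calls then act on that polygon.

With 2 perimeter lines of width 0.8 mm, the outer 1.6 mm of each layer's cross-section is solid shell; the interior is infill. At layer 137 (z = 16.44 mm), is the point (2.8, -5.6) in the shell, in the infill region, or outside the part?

infill

At z = 16.44 mm: the r=10.5 cylinder contributes a regular 16-gon of circumradius 10.5. Overall, the cross-section is a single solid region. The nearest boundary edge runs (4.02, -9.70)→(7.42, -7.42); distance from the point to it = 4.09 mm. The point is inside the cross-section and 4.09 mm from the nearest boundary — more than the 1.6 mm shell width (2 × 0.8), so it's in the infill interior.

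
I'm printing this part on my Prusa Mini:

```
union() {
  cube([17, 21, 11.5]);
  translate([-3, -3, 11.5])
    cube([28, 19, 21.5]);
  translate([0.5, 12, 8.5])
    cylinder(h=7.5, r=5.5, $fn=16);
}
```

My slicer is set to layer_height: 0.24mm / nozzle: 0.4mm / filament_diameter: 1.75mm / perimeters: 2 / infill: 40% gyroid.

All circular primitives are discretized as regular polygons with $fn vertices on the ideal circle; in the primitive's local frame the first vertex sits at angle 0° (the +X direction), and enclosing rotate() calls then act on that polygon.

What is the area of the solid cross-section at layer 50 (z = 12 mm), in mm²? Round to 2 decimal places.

At z = 12 mm: the cube is absent (z outside [0, 11.5]); the 28×19 cube at (-3, -3) contributes its full rectangle (area 532.00 mm²); the r=5.5 cylinder at (0.5, 12) contributes a regular 16-gon of circumradius 5.5 (area = (16/2)·5.500²·sin(360°/16) = 92.61 mm²); Combining (union): the regions partially overlap — summed areas 624.61 mm² minus the doubly-counted overlap 74.29 mm² gives 550.32 mm² — area = 550.32 mm². Overall, the cross-section is a single solid region. Net area = 550.32 mm².

550.32 mm²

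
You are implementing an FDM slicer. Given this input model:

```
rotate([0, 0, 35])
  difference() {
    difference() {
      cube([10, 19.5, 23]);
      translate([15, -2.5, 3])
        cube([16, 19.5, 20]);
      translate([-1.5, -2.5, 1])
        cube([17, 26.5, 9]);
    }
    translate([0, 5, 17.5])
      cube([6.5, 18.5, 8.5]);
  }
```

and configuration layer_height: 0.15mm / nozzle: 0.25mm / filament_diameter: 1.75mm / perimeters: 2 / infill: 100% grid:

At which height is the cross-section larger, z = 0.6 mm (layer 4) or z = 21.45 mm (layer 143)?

Layer 4 (z = 0.6): the 10×19.5 cube contributes its full rectangle (area 195.00 mm²); the cube at (15, -2.5) is absent (z outside [3, 23]); the cube at (-1.5, -2.5) is not intersected at this z (z outside [1, 10]); Taking the first minus the rest: none of the subtracted shapes is present at this height, so the 10×19.5 cube is unchanged — area = 195.00 mm²; the cube at (0, 5) does not reach this height (z outside [17.5, 26]); After the difference (first − rest): none of the subtracted shapes is present at this height, so the result so far is unchanged — area = 195.00 mm²; (rotated 35° about Z; rotation is an isometry so areas/perimeters/island counts are preserved). So its area = 195.00 mm². Layer 143 (z = 21.45): the cube is present — its section is the full 10×19.5 rectangle (area 195.00 mm²); the cube at (15, -2.5) is present — its section is the full 16×19.5 rectangle (area 312.00 mm²); the cube at (-1.5, -2.5) does not reach this height (z outside [1, 10]); After the difference (first − rest): starting from the 10×19.5 cube (195.00 mm²), the 16×19.5 cube at (15, -2.5) misses the remaining region (no effect) — area = 195.00 mm²; the 6.5×18.5 cube at (0, 5) contributes its full rectangle (area 120.25 mm²); Subtracting the remaining from the first: starting from the result so far (195.00 mm²), the 6.5×18.5 cube at (0, 5) partially overlaps it — only the 94.25 mm² overlap (of its 120.25 mm²) is removed, clipping the outline — area = 100.75 mm²; (rotated 35° about Z; rotation is an isometry so areas/perimeters/island counts are preserved). So its area = 100.75 mm². Layer 4 is larger (195.00 vs 100.75 mm²).

layer 4 (z = 0.6 mm)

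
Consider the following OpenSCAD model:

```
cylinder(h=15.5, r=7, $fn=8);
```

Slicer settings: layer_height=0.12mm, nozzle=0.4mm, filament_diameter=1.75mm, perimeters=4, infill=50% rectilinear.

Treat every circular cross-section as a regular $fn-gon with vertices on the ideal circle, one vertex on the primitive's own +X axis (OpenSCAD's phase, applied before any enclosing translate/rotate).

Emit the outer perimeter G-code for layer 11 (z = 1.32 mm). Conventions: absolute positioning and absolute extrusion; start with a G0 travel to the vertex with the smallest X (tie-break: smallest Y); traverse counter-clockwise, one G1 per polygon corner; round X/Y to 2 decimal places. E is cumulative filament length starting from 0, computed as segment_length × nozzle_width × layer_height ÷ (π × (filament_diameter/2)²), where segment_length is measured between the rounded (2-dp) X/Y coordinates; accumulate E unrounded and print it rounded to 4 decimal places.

At z = 1.32 mm: the cylinder: section is a regular 8-gon, circumradius r=7. The outline is a single polygon with 8 vertices. Extrusion per mm of travel: 0.4 × 0.12 / (π × 0.875²) = 0.019956. Accumulating E over each segment gives final E = 0.8554.

G0 X-7.00 Y0.00 Z1.32
G1 X-4.95 Y-4.95 E0.1069
G1 X0.00 Y-7.00 E0.2138
G1 X4.95 Y-4.95 E0.3208
G1 X7.00 Y0.00 E0.4277
G1 X4.95 Y4.95 E0.5346
G1 X0.00 Y7.00 E0.6415
G1 X-4.95 Y4.95 E0.7484
G1 X-7.00 Y0.00 E0.8554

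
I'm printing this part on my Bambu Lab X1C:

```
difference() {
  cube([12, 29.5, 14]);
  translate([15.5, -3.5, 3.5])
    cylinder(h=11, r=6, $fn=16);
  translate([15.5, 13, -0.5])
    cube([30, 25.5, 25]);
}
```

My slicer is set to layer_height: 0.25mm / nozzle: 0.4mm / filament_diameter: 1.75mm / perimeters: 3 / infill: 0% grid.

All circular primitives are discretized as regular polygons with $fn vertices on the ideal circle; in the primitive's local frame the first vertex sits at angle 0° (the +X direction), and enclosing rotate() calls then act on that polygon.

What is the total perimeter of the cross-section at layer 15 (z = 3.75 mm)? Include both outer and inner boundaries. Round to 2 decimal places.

82.31 mm

At z = 3.75 mm: the cube (footprint 12×29.5) is included at this height (perimeter 83.00 mm); the cylinder at (15.5, -3.5): section is a regular 16-gon, circumradius r=6 (perimeter = 2·16·6.000·sin(180°/16) = 37.46 mm); the cube at (15.5, 13) (footprint 30×25.5) is included at this height (perimeter 111.00 mm); Subtracting the remaining from the first: starting from the 12×29.5 cube, the r=6 cylinder at (15.5, -3.5) partially overlaps it — only the 0.92 mm² overlap (of its 110.21 mm²) is removed, clipping the outline; the 30×25.5 cube at (15.5, 13) misses the remaining region (no effect) — boundary = 82.31 mm. Overall, the cross-section is a single solid region. Total boundary length (outer) = 82.31 mm.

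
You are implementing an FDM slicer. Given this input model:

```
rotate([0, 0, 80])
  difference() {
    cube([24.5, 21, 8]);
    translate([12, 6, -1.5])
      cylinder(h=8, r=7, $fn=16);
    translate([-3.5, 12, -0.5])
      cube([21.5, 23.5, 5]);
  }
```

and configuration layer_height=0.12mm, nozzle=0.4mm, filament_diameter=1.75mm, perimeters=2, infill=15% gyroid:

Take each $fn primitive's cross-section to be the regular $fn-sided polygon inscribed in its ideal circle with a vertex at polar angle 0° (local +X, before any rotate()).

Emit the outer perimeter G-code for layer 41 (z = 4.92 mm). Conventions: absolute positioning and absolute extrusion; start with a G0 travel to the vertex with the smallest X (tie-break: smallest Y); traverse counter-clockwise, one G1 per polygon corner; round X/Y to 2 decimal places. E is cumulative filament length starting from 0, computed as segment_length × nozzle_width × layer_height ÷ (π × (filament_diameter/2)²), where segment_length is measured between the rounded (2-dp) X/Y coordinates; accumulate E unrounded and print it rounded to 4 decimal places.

G0 X-20.68 Y3.65 Z4.92
G1 X0.00 Y0.00 E0.4191
G1 X1.50 Y8.49 E0.5911
G1 X0.19 Y7.13 E0.6288
G1 X-2.31 Y6.03 E0.6833
G1 X-5.04 Y5.97 E0.7378
G1 X-7.59 Y6.96 E0.7924
G1 X-9.56 Y8.84 E0.8467
G1 X-10.66 Y11.34 E0.9012
G1 X-10.72 Y14.08 E0.9559
G1 X-9.73 Y16.62 E1.0103
G1 X-7.84 Y18.59 E1.0648
G1 X-5.34 Y19.69 E1.1193
G1 X-2.61 Y19.75 E1.1738
G1 X-0.06 Y18.76 E1.2284
G1 X1.91 Y16.87 E1.2829
G1 X2.67 Y15.14 E1.3206
G1 X4.25 Y24.13 E1.5027
G1 X-16.43 Y27.77 E1.9218
G1 X-20.68 Y3.65 E2.4105

At z = 4.92 mm: the cube (footprint 24.5×21) is included at this height; the r=7 cylinder at (12, 6) gives a regular 16-gon of circumradius 7 (constant along its height); the cube at (-3.5, 12) does not reach this height (z outside [-0.5, 4.5]); Subtracting the remaining from the first: starting from the 24.5×21 cube, the r=7 cylinder at (12, 6) partially overlaps it — only the 145.76 mm² overlap (of its 150.01 mm²) is removed, clipping the outline — 1 connected region; (whole slice rotated 80° about Z — lengths, areas and connectivity unchanged). The outline is a single polygon with 19 vertices. Extrusion per mm of travel: 0.4 × 0.12 / (π × 0.875²) = 0.019956. Accumulating E over each segment gives final E = 2.4105.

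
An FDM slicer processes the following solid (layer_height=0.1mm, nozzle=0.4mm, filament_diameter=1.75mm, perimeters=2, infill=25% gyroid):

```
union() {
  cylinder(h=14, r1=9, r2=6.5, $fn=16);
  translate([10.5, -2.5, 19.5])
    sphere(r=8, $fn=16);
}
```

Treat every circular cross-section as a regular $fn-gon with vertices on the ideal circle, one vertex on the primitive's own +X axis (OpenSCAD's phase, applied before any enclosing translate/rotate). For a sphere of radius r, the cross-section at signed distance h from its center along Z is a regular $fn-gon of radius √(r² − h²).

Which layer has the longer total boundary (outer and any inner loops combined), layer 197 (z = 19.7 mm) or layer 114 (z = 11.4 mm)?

Layer 197 (z = 19.7): the cone does not reach this height (z outside [0, 14]); the sphere at (10.5, -2.5): section is a regular 16-gon, circumradius = √(r²−h²) = √(8²−0.2²) = 7.997 (perimeter = 2·16·7.997·sin(180°/16) = 49.93 mm); Merging all regions: only the r=8 sphere at (10.5, -2.5) is present, so the union is just that shape — boundary = 49.93 mm. So its perimeter = 49.93 mm. Layer 114 (z = 11.4): the cone (r1=9→r2=6.5) has section circumradius 6.964 here — a regular 16-gon (perimeter = 2·16·6.964·sin(180°/16) = 43.48 mm); the sphere at (10.5, -2.5) is absent (|z−center|=8.100 > r=8); Taking the union: only the cone is present, so the union is just that shape — boundary = 43.48 mm. So its perimeter = 43.48 mm. Layer 197 is larger (49.93 vs 43.48 mm).

layer 197 (z = 19.7 mm)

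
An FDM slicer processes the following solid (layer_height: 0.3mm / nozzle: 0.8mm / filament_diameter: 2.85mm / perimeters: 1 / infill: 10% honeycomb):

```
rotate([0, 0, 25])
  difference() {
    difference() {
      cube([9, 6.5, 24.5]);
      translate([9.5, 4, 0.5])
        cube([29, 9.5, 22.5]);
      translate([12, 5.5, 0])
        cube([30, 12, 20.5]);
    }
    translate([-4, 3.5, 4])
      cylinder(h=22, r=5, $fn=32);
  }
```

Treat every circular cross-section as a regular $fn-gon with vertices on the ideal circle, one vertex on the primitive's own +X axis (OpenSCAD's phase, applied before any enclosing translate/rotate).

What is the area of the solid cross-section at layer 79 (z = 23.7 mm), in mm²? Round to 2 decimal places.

54.51 mm²

At z = 23.7 mm: the cube (footprint 9×6.5) is included at this height (area 58.50 mm²); the cube at (9.5, 4) does not reach this height (z outside [0.5, 23]); the cube at (12, 5.5) does not reach this height (z outside [0, 20.5]); After the difference (first − rest): none of the subtracted shapes is present at this height, so the 9×6.5 cube is unchanged — area = 58.50 mm²; the cylinder at (-4, 3.5): section is a regular 32-gon, circumradius r=5 (area = (32/2)·5.000²·sin(360°/32) = 78.04 mm²); Subtracting the remaining from the first: starting from the result so far (58.50 mm²), the r=5 cylinder at (-4, 3.5) partially overlaps it — only the 3.99 mm² overlap (of its 78.04 mm²) is removed, clipping the outline — area = 54.51 mm²; (rotated 25° about Z; rotation is an isometry so areas/perimeters/island counts are preserved). Overall, the cross-section is a single solid region. Net area = 54.51 mm².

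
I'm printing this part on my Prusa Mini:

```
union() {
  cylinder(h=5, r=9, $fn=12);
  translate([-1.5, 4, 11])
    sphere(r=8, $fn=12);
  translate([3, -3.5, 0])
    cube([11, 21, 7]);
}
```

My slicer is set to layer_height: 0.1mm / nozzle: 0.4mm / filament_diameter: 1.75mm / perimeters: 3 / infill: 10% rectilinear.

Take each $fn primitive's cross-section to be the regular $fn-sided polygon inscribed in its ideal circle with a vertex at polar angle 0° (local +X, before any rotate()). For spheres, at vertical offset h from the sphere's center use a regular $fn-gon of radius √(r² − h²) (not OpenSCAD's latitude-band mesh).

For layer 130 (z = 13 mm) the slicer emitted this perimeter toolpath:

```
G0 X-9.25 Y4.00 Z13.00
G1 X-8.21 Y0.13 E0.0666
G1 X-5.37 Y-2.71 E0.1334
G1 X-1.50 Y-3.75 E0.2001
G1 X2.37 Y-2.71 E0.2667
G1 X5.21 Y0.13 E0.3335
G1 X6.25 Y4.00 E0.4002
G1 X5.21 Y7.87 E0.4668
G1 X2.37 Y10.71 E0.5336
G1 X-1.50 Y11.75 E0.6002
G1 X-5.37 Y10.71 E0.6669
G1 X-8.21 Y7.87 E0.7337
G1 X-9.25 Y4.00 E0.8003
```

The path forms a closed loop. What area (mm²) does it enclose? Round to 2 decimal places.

180.06 mm²

Apply the shoelace formula to the sequence of (X, Y) vertices; enclosed area = 180.06 mm².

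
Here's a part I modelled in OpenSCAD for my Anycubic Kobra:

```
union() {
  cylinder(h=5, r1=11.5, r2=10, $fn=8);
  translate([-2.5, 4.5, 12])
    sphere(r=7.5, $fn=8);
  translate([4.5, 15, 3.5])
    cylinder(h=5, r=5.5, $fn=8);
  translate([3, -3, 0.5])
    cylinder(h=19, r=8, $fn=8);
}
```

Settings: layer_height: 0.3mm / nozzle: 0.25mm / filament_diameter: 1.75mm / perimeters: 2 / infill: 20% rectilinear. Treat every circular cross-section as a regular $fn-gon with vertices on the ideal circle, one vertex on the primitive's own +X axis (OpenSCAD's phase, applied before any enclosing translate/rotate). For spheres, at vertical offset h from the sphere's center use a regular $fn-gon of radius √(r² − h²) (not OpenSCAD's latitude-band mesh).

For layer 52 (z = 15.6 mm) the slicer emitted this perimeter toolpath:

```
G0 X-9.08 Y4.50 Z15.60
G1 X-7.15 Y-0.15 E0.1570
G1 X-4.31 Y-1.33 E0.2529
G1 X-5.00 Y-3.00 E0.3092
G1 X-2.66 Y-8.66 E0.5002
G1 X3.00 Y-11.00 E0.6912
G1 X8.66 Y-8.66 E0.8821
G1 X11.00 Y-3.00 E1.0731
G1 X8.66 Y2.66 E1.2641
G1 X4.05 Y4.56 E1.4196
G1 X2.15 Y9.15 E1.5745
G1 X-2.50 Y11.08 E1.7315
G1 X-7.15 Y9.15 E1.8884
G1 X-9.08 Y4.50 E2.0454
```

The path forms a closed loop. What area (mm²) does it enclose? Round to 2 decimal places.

271.48 mm²

Apply the shoelace formula to the sequence of (X, Y) vertices; enclosed area = 271.48 mm².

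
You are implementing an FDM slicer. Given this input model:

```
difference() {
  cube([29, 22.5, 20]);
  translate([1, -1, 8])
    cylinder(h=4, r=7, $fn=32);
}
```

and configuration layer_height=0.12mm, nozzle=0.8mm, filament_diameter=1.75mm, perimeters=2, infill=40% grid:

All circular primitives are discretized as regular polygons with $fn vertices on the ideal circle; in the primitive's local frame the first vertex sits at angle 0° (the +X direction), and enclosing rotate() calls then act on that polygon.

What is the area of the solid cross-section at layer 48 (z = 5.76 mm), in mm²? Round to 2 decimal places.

At z = 5.76 mm: the 29×22.5 cube contributes its full rectangle (area 652.50 mm²); the cylinder at (1, -1) is not intersected at this z (z outside [8, 12]); Taking the first minus the rest: none of the subtracted shapes is present at this height, so the 29×22.5 cube is unchanged — area = 652.50 mm². Overall, the cross-section is a single solid region. Net area = 652.50 mm².

652.50 mm²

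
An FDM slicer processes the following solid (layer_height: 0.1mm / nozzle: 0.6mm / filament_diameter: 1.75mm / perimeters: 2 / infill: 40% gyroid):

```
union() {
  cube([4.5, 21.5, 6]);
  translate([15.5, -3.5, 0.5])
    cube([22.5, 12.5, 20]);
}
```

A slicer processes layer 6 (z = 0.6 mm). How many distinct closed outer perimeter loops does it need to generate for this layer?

At z = 0.6 mm: the cube (footprint 4.5×21.5) is included at this height; the 22.5×12.5 cube at (15.5, -3.5) contributes its full rectangle; Taking the union: the 2 present regions are separate (no shared area or edge), so areas and boundary lengths simply add and each stays a separate island — 2 connected regions. The result has 2 disconnected regions.

2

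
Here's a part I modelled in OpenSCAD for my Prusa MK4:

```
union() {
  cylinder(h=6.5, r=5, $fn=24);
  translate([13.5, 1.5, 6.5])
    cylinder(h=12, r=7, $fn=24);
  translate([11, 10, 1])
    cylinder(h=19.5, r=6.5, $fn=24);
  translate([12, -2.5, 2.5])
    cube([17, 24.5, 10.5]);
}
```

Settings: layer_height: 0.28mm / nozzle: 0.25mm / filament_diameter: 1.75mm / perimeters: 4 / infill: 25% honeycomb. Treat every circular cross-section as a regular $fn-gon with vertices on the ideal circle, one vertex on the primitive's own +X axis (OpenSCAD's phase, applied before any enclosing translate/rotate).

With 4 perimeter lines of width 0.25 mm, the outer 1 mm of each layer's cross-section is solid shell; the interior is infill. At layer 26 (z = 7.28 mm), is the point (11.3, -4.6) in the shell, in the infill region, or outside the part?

shell

At z = 7.28 mm: the cylinder is not intersected at this z (z outside [0, 6.5]); the r=7 cylinder at (13.5, 1.5) contributes a regular 24-gon of circumradius 7; the r=6.5 cylinder at (11, 10) gives a regular 24-gon of circumradius 6.5 (constant along its height); the cube at (12, -2.5) is present — its section is the full 17×24.5 rectangle; Merging all regions: the regions partially overlap (shared area 148.47 mm²), so overlapping operands fuse into one piece — 1 connected region. Overall, the cross-section is a single solid region. The nearest boundary edge runs (11.69, -5.26)→(10.00, -4.56); distance from the point to it = 0.46 mm. The point is inside the cross-section, 0.46 mm from the nearest boundary — within the 1 mm shell band (4 × 0.25).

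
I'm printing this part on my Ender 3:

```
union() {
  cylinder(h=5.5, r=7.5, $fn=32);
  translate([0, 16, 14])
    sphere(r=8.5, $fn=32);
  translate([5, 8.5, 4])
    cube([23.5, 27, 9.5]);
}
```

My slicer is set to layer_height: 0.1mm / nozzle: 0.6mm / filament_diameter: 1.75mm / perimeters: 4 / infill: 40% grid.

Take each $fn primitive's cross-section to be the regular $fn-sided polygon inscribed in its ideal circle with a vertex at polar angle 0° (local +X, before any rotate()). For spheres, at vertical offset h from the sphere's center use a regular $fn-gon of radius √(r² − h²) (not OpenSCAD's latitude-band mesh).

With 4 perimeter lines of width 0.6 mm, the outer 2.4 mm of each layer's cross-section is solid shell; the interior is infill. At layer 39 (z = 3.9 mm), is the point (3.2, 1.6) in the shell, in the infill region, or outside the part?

At z = 3.9 mm: the r=7.5 cylinder gives a regular 32-gon of circumradius 7.5 (constant along its height); the sphere at (0, 16) is not intersected at this z (|z−center|=10.100 > r=8.5); the cube at (5, 8.5) is absent (z outside [4, 13.5]); Merging all regions: only the r=7.5 cylinder is present, so the union is just that shape — 1 connected region. Overall, the cross-section is a single solid region. The nearest boundary edge runs (6.93, 2.87)→(6.24, 4.17); distance from the point to it = 3.89 mm. The point is inside the cross-section and 3.89 mm from the nearest boundary — more than the 2.4 mm shell width (4 × 0.6), so it's in the infill interior.

infill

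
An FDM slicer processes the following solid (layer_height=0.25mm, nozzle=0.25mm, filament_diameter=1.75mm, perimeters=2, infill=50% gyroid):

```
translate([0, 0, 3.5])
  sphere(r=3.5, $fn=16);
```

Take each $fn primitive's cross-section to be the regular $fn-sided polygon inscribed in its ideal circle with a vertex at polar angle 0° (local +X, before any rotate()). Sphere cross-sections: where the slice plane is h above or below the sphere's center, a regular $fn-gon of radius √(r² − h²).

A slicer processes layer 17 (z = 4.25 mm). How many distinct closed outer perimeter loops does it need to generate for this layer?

At z = 4.25 mm: the sphere: section is a regular 16-gon, circumradius = √(r²−h²) = √(3.5²−0.75²) = 3.419. The result has 1 disconnected region.

1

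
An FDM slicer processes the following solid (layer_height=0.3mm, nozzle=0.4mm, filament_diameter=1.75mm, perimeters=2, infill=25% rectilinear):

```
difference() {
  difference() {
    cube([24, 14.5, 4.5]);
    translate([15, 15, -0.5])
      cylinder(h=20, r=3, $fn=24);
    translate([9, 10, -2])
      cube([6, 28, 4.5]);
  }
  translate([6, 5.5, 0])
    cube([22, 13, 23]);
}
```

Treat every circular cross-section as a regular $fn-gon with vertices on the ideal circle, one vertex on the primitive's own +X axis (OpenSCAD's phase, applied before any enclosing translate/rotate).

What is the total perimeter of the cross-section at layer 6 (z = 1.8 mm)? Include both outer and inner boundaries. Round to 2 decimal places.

At z = 1.8 mm: the cube (footprint 24×14.5) is included at this height (perimeter 77.00 mm); the r=3 cylinder at (15, 15) gives a regular 24-gon of circumradius 3 (constant along its height) (perimeter = 2·24·3.000·sin(180°/24) = 18.80 mm); the 6×28 cube at (9, 10) contributes its full rectangle (perimeter 68.00 mm); Subtracting the remaining from the first: starting from the 24×14.5 cube, the r=3 cylinder at (15, 15) partially overlaps it — only the 11.01 mm² overlap (of its 27.95 mm²) is removed, clipping the outline; the 6×28 cube at (9, 10) partially overlaps it — only the 21.50 mm² overlap (of its 168.00 mm²) is removed, clipping the outline — boundary = 84.76 mm; the cube at (6, 5.5) (footprint 22×13) is included at this height (perimeter 70.00 mm); After the difference (first − rest): starting from the result so far, the 22×13 cube at (6, 5.5) partially overlaps it — only the 129.50 mm² overlap (of its 286.00 mm²) is removed, clipping the outline — boundary = 77.00 mm. Overall, the cross-section is a single solid region. Total boundary length (outer) = 77.00 mm.

77.00 mm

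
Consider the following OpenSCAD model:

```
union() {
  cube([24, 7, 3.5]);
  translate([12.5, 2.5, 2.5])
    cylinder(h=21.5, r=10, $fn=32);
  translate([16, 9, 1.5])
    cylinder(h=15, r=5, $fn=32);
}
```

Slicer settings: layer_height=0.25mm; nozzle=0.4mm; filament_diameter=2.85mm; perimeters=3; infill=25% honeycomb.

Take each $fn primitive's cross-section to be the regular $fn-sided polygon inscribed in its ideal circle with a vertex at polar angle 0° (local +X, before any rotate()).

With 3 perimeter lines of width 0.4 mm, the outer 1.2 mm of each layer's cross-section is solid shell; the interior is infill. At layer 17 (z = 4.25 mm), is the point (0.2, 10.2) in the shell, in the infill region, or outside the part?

outside

At z = 4.25 mm: the cube is not intersected at this z (z outside [0, 3.5]); the r=10 cylinder at (12.5, 2.5) gives a regular 32-gon of circumradius 10 (constant along its height); the r=5 cylinder at (16, 9) contributes a regular 32-gon of circumradius 5; Merging all regions: the regions partially overlap (shared area 60.33 mm²), so overlapping operands fuse into one piece — 1 connected region. Overall, the cross-section is a single solid region. The nearest boundary edge runs (3.26, 6.33)→(4.19, 8.06); distance from the point to it = 4.53 mm. The point is not inside any of the regions above, so it lies outside the cross-section (4.53 mm from the nearest boundary).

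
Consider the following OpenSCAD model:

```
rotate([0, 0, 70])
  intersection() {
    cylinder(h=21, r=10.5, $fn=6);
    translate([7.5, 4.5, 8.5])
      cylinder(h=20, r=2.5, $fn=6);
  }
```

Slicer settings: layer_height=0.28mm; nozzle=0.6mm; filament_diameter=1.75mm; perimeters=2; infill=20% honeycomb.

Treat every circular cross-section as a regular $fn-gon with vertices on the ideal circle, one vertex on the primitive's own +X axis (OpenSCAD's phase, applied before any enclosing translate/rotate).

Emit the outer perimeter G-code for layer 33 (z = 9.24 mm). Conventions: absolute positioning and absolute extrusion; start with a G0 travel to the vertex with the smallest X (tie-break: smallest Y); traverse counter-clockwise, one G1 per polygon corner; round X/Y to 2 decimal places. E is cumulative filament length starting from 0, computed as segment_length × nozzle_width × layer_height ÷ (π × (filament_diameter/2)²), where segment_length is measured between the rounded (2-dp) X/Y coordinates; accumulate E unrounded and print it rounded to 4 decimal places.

G0 X-4.13 Y8.15 Z9.24
G1 X-2.52 Y6.24 E0.1745
G1 X-0.06 Y6.67 E0.3489
G1 X0.80 Y9.02 E0.5237
G1 X0.54 Y9.33 E0.5520
G1 X-3.99 Y8.53 E0.8732
G1 X-4.13 Y8.15 E0.9015

At z = 9.24 mm: the r=10.5 cylinder gives a regular 6-gon of circumradius 10.5 (constant along its height); the cylinder at (7.5, 4.5): section is a regular 6-gon, circumradius r=2.5; After intersecting: the r=2.5 cylinder at (7.5, 4.5) partially overlaps the r=10.5 cylinder; clipping to the common part keeps 9.79 mm² — 1 connected region; (rotated 70° about Z; rotation is an isometry so areas/perimeters/island counts are preserved). The outline is a single polygon with 6 vertices. Extrusion per mm of travel: 0.6 × 0.28 / (π × 0.875²) = 0.069846. Accumulating E over each segment gives final E = 0.9015.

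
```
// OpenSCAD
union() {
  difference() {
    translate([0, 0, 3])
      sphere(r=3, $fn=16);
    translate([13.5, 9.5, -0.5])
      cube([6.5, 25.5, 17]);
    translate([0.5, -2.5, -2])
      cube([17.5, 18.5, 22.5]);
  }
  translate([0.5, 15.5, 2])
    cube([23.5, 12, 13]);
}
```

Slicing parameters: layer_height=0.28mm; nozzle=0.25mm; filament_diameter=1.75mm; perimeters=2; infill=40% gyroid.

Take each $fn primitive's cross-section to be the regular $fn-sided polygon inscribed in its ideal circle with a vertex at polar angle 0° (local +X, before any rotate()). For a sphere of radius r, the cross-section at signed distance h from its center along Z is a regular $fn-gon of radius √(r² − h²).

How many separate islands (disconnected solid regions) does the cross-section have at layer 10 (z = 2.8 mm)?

At z = 2.8 mm: the r=3 sphere slices to a regular 16-gon of circumradius 2.993 (√(r²−h²) with h=0.2 from center); the cube at (13.5, 9.5) is present — its section is the full 6.5×25.5 rectangle; the 17.5×18.5 cube at (0.5, -2.5) contributes its full rectangle; Taking the first minus the rest: starting from the r=3 sphere, the 6.5×25.5 cube at (13.5, 9.5) misses the remaining region (no effect); the 17.5×18.5 cube at (0.5, -2.5) partially overlaps it — only the 10.51 mm² overlap (of its 323.75 mm²) is removed, clipping the outline — 1 connected region; the 23.5×12 cube at (0.5, 15.5) contributes its full rectangle; Merging all regions: the 2 present regions are separate (no shared area or edge), so areas and boundary lengths simply add and each stays a separate island — 2 connected regions. Overall, the cross-section has 2 separate islands. Island count = 2.

2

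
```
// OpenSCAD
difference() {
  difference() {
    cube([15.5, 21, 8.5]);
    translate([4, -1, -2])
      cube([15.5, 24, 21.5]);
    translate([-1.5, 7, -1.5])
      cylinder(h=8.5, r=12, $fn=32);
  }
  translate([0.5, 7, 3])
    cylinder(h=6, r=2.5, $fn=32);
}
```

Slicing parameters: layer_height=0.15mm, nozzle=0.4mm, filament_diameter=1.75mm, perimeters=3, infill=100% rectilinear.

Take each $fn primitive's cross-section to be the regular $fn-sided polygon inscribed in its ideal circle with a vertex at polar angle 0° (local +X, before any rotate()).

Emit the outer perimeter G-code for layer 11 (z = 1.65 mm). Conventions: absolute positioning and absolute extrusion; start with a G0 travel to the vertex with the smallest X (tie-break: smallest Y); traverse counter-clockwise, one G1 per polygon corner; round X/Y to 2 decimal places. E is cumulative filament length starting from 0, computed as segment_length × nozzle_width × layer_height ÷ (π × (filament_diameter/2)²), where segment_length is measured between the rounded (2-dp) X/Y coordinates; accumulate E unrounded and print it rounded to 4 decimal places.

At z = 1.65 mm: the 15.5×21 cube contributes its full rectangle; the cube at (4, -1) (footprint 15.5×24) is included at this height; the cylinder at (-1.5, 7): section is a regular 32-gon, circumradius r=12; Subtracting the remaining from the first: starting from the 15.5×21 cube, the 15.5×24 cube at (4, -1) partially overlaps it — only the 241.50 mm² overlap (of its 372.00 mm²) is removed, clipping the outline; the r=12 cylinder at (-1.5, 7) partially overlaps it — only the 73.50 mm² overlap (of its 449.49 mm²) is removed, clipping the outline — 1 connected region; the cylinder at (0.5, 7) is absent (z outside [3, 9]); Subtracting the remaining from the first: none of the subtracted shapes is present at this height, so that combined region is unchanged — 1 connected region. The outline is a single polygon with 6 vertices. Extrusion per mm of travel: 0.4 × 0.15 / (π × 0.875²) = 0.024945. Accumulating E over each segment gives final E = 0.3437.

G0 X0.00 Y18.85 Z1.65
G1 X0.84 Y18.77 E0.0210
G1 X3.09 Y18.09 E0.0797
G1 X4.00 Y17.60 E0.1055
G1 X4.00 Y21.00 E0.1903
G1 X0.00 Y21.00 E0.2901
G1 X0.00 Y18.85 E0.3437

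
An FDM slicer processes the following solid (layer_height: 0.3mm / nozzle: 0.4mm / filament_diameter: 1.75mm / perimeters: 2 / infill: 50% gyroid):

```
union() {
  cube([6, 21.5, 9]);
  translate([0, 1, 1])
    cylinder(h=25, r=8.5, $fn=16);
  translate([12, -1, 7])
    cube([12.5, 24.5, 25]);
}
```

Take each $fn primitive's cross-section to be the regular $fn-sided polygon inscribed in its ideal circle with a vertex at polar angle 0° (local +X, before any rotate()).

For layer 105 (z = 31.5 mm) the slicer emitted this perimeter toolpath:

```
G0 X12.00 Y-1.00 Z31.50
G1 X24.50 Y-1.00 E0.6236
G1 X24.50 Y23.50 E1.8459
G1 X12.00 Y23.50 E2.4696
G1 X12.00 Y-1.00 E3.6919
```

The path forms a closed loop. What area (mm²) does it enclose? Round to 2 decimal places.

Apply the shoelace formula to the sequence of (X, Y) vertices; enclosed area = 306.25 mm².

306.25 mm²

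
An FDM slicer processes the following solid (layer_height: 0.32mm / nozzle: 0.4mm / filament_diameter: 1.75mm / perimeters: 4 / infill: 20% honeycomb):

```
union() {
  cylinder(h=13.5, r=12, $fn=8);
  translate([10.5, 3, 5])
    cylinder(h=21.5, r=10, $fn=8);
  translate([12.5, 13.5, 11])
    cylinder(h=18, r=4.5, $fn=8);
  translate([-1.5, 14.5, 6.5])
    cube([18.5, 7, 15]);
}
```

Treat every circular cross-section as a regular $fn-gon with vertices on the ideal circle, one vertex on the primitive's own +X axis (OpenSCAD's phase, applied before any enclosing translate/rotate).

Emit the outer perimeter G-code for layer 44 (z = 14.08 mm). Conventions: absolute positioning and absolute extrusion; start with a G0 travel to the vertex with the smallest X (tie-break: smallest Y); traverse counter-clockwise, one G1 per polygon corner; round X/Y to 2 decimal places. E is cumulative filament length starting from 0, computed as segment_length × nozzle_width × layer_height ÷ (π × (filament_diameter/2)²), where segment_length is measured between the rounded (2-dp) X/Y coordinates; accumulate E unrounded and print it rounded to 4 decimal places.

G0 X-1.50 Y14.50 Z14.08
G1 X8.41 Y14.50 E0.5274
G1 X8.00 Y13.50 E0.5849
G1 X8.54 Y12.19 E0.6603
G1 X3.43 Y10.07 E0.9547
G1 X0.50 Y3.00 E1.3620
G1 X3.43 Y-4.07 E1.7692
G1 X10.50 Y-7.00 E2.1765
G1 X17.57 Y-4.07 E2.5838
G1 X20.50 Y3.00 E2.9910
G1 X17.57 Y10.07 E3.3983
G1 X15.87 Y10.78 E3.4964
G1 X17.00 Y13.50 E3.6531
G1 X16.59 Y14.50 E3.7106
G1 X17.00 Y14.50 E3.7324
G1 X17.00 Y21.50 E4.1049
G1 X-1.50 Y21.50 E5.0894
G1 X-1.50 Y14.50 E5.4620

At z = 14.08 mm: the cylinder is absent (z outside [0, 13.5]); the r=10 cylinder at (10.5, 3) contributes a regular 8-gon of circumradius 10; the r=4.5 cylinder at (12.5, 13.5) contributes a regular 8-gon of circumradius 4.5; the cube at (-1.5, 14.5) (footprint 18.5×7) is included at this height; Taking the union: the regions partially overlap (shared area 36.36 mm²), so overlapping operands fuse into one piece — 1 connected region. The outline is a single polygon with 17 vertices. Extrusion per mm of travel: 0.4 × 0.32 / (π × 0.875²) = 0.053216. Accumulating E over each segment gives final E = 5.4620.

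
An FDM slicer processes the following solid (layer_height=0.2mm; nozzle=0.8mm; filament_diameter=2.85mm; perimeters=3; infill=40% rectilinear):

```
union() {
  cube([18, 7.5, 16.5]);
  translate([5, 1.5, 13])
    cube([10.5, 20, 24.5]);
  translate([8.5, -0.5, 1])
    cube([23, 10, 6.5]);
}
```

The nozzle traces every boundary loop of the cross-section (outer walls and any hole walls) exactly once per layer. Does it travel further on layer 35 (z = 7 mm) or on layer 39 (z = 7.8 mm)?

layer 35 (z = 7 mm)

Layer 35 (z = 7): the 18×7.5 cube contributes its full rectangle (perimeter 51.00 mm); the cube at (5, 1.5) is not intersected at this z (z outside [13, 37.5]); the 23×10 cube at (8.5, -0.5) contributes its full rectangle (perimeter 66.00 mm); Taking the union: the regions partially overlap (shared area 71.25 mm²), so the edge portions inside another operand are dropped and the merged outline is re-measured after clipping — boundary = 83.00 mm. So its perimeter = 83.00 mm. Layer 39 (z = 7.8): the 18×7.5 cube contributes its full rectangle (perimeter 51.00 mm); the cube at (5, 1.5) does not reach this height (z outside [13, 37.5]); the cube at (8.5, -0.5) is absent (z outside [1, 7.5]); Merging all regions: only the 18×7.5 cube is present, so the union is just that shape — boundary = 51.00 mm. So its perimeter = 51.00 mm. Layer 35 is larger (83.00 vs 51.00 mm).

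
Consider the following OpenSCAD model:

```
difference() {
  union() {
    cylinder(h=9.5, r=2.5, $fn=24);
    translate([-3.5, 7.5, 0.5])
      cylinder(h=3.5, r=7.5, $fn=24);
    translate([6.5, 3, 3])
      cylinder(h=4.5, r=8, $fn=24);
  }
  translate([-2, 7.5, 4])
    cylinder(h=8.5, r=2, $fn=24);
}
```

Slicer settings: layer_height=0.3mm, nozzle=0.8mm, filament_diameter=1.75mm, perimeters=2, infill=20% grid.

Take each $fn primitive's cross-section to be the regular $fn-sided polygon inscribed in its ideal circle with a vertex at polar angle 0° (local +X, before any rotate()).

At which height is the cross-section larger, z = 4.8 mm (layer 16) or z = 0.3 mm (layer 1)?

Layer 16 (z = 4.8): the cylinder: section is a regular 24-gon, circumradius r=2.5 (area = (24/2)·2.500²·sin(360°/24) = 19.41 mm²); the cylinder at (-3.5, 7.5) does not reach this height (z outside [0.5, 4]); the cylinder at (6.5, 3): section is a regular 24-gon, circumradius r=8 (area = (24/2)·8.000²·sin(360°/24) = 198.77 mm²); Merging all regions: the regions partially overlap — summed areas 218.18 mm² minus the doubly-counted overlap 12.99 mm² gives 205.20 mm² — area = 205.20 mm²; the cylinder at (-2, 7.5): section is a regular 24-gon, circumradius r=2 (area = (24/2)·2.000²·sin(360°/24) = 12.42 mm²); After the difference (first − rest): starting from that combined region (205.20 mm²), the r=2 cylinder at (-2, 7.5) partially overlaps it — only the 0.44 mm² overlap (of its 12.42 mm²) is removed, clipping the outline — area = 204.76 mm². So its area = 204.76 mm². Layer 1 (z = 0.3): the r=2.5 cylinder gives a regular 24-gon of circumradius 2.5 (constant along its height) (area = (24/2)·2.500²·sin(360°/24) = 19.41 mm²); the cylinder at (-3.5, 7.5) is not intersected at this z (z outside [0.5, 4]); the cylinder at (6.5, 3) does not reach this height (z outside [3, 7.5]); Combining (union): only the r=2.5 cylinder is present, so the union is just that shape — area = 19.41 mm²; the cylinder at (-2, 7.5) is absent (z outside [4, 12.5]); After the difference (first − rest): none of the subtracted shapes is present at this height, so that combined region is unchanged — area = 19.41 mm². So its area = 19.41 mm². Layer 16 is larger (204.76 vs 19.41 mm²).

layer 16 (z = 4.8 mm)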